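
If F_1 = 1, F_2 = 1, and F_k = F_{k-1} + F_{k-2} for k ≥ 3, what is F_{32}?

2178309

Iterating the recurrence up to F_{28} = 317811 and F_{27} = 196418:
F_{29} = F_{28} + F_{27} = 317811 + 196418 = 514229
F_{30} = F_{29} + F_{28} = 514229 + 317811 = 832040
F_{31} = F_{30} + F_{29} = 832040 + 514229 = 1346269
F_{32} = F_{31} + F_{30} = 1346269 + 832040 = 2178309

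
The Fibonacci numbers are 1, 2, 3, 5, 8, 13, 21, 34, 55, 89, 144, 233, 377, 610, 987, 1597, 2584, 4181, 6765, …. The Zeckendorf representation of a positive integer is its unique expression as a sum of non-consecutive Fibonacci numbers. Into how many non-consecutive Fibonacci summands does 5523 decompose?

8

Repeatedly subtract the largest Fibonacci number that fits:
subtract 4181 from 5523: 1342 remains
subtract 987 from 1342: 355 remains
subtract 233 from 355: 122 remains
subtract 89 from 122: 33 remains
subtract 21 from 33: 12 remains
subtract 8 from 12: 4 remains
subtract 3 from 4: 1 remains
subtract 1 from 1: 0 remains
5523 = 4181 + 987 + 233 + 89 + 21 + 8 + 3 + 1, which has 8 terms.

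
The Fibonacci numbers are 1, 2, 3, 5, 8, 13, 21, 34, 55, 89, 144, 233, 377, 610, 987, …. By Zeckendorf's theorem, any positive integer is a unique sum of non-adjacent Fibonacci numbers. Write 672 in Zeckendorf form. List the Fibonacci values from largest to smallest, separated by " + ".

672 − 610 = 62
62 − 55 = 7
7 − 5 = 2
2 − 2 = 0
So 672 = 610 + 55 + 5 + 2, with no two terms consecutive in the sequence.

610 + 55 + 5 + 2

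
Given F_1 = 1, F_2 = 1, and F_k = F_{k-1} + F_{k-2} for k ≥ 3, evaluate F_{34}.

5702887

Iterating the recurrence up to F_{28} = 317811 and F_{27} = 196418:
F_{29} = F_{28} + F_{27} = 317811 + 196418 = 514229
F_{30} = F_{29} + F_{28} = 514229 + 317811 = 832040
F_{31} = F_{30} + F_{29} = 832040 + 514229 = 1346269
F_{32} = F_{31} + F_{30} = 1346269 + 832040 = 2178309
F_{33} = F_{32} + F_{31} = 2178309 + 1346269 = 3524578
F_{34} = F_{33} + F_{32} = 3524578 + 2178309 = 5702887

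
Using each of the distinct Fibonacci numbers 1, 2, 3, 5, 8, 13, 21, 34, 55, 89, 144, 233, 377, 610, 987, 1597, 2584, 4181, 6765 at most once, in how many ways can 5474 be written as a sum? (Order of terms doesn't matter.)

48

5474 = 4181+987+233+55+13+5 = 4181+987+233+55+13+3+2 = 4181+987+233+34+21+13+5 = 4181+987+144+89+55+13+5 = … (44 more), for 48 in all.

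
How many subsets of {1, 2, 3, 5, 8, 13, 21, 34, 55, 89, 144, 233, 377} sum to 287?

2

Starting from the Zeckendorf form and repeatedly splitting a term F_k into F_{k−1} + F_{k−2} (when neither is already used) reaches every representation.
287 = 233+34+13+5+2 = 144+89+34+13+5+2 — 2 representations.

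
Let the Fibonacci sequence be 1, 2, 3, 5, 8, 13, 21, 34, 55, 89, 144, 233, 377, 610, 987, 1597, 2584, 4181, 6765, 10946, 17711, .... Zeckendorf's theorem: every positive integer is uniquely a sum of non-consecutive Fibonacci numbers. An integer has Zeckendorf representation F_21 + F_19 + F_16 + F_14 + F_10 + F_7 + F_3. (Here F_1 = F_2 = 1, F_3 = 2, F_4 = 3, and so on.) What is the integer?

F_21 + F_19 + F_16 + F_14 + F_10 + F_7 + F_3 = 10946 + 4181 + 987 + 377 + 55 + 13 + 2 = 16561.

16561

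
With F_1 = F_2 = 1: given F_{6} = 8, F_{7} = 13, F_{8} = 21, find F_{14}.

377

By the addition formula F_{m+n} = F_m F_{n+1} + F_{m−1} F_n with m=8, n=6: F_{14} = 21·13 + 13·8 = 273 + 104 = 377.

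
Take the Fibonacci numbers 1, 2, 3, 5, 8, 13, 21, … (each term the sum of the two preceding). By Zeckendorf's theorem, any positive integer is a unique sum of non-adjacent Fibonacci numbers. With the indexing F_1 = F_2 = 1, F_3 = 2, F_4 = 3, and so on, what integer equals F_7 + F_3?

15

F_7 + F_3 = 13 + 2 = 15.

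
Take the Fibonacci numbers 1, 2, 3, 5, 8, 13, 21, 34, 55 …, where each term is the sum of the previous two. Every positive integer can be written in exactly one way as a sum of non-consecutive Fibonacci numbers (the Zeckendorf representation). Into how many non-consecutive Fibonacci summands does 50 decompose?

50 − 34 = 16
16 − 13 = 3
3 − 3 = 0
50 = 34 + 13 + 3, which has 3 terms.

3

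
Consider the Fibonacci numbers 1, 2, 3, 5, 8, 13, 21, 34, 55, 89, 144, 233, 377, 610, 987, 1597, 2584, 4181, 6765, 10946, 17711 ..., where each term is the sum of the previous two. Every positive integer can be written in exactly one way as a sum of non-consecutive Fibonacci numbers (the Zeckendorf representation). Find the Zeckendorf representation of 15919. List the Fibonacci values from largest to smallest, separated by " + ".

10946 + 4181 + 610 + 144 + 34 + 3 + 1

Repeatedly subtract the largest Fibonacci number that fits:
subtract 10946 from 15919: 4973 remains
subtract 4181 from 4973: 792 remains
subtract 610 from 792: 182 remains
subtract 144 from 182: 38 remains
subtract 34 from 38: 4 remains
subtract 3 from 4: 1 remains
subtract 1 from 1: 0 remains
So 15919 = 10946 + 4181 + 610 + 144 + 34 + 3 + 1, with no two terms consecutive in the sequence.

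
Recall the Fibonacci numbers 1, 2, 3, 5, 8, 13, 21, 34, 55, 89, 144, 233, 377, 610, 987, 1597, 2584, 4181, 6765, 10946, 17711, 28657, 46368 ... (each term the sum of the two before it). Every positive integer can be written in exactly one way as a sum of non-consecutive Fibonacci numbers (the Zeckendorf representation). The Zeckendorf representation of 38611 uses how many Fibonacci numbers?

8

Greedy algorithm:
subtract 28657 from 38611: 9954 remains
subtract 6765 from 9954: 3189 remains
subtract 2584 from 3189: 605 remains
subtract 377 from 605: 228 remains
subtract 144 from 228: 84 remains
subtract 55 from 84: 29 remains
subtract 21 from 29: 8 remains
subtract 8 from 8: 0 remains
38611 = 28657 + 6765 + 2584 + 377 + 144 + 55 + 21 + 8, which has 8 terms.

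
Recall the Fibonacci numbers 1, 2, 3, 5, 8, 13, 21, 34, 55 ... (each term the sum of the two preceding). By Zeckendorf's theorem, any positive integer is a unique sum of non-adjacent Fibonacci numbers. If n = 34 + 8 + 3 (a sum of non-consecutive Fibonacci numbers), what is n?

34 + 8 + 3 = 45.

45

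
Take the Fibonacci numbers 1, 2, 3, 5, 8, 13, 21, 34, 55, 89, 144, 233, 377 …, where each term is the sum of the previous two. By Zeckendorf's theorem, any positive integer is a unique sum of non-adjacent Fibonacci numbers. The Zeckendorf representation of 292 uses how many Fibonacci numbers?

Greedy algorithm:
292: greatest Fibonacci not exceeding it is 233, leaving 59
59: greatest Fibonacci not exceeding it is 55, leaving 4
4: greatest Fibonacci not exceeding it is 3, leaving 1
1: greatest Fibonacci not exceeding it is 1, leaving 0
292 = 233 + 55 + 3 + 1, which has 4 terms.

4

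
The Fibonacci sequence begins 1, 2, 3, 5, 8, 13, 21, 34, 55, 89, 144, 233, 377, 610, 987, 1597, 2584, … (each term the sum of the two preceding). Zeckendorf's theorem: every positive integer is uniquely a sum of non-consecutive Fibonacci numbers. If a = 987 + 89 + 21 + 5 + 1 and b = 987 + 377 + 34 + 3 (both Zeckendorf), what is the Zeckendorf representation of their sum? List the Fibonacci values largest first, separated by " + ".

The two numbers are 1103 and 1401, so their sum is 2504.
Greedily peel off the largest Fibonacci term at each step:
subtract 1597 from 2504: 907 remains
subtract 610 from 907: 297 remains
subtract 233 from 297: 64 remains
subtract 55 from 64: 9 remains
subtract 8 from 9: 1 remains
subtract 1 from 1: 0 remains

1597 + 610 + 233 + 55 + 8 + 1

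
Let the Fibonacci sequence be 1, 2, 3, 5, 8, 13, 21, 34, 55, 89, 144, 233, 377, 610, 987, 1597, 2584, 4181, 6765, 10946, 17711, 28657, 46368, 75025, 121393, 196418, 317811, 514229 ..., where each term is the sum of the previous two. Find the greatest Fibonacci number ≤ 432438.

317811 ≤ 432438 < 514229, so the largest Fibonacci number not exceeding 432438 is 317811.

317811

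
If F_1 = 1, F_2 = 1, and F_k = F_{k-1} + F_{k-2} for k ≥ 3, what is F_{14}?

377

Iterating the recurrence up to F_{10} = 55 and F_{9} = 34:
F_{11} = F_{10} + F_{9} = 55 + 34 = 89
F_{12} = F_{11} + F_{10} = 89 + 55 = 144
F_{13} = F_{12} + F_{11} = 144 + 89 = 233
F_{14} = F_{13} + F_{12} = 233 + 144 = 377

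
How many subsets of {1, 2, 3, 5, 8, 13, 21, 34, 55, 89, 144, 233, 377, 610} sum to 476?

Each representation comes from the Zeckendorf form by replacing some F_k with F_{k−1} + F_{k−2} where possible.
476 = 377+89+8+2 = 377+89+5+3+2 = 377+55+34+8+2 = 233+144+89+8+2 = … (8 more), for 12 in all.

12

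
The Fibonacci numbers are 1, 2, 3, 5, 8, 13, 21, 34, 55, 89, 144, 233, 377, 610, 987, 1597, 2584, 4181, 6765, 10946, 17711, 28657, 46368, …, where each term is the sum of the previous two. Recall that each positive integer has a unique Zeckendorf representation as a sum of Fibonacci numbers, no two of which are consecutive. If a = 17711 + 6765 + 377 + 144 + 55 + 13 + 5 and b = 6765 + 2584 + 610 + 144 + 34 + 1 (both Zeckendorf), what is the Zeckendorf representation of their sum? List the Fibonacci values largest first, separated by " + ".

28657 + 4181 + 1597 + 610 + 144 + 13 + 5 + 1

The two numbers are 25070 and 10138, so their sum is 35208.
Greedily peel off the largest Fibonacci term at each step:
subtract 28657 from 35208: 6551 remains
subtract 4181 from 6551: 2370 remains
subtract 1597 from 2370: 773 remains
subtract 610 from 773: 163 remains
subtract 144 from 163: 19 remains
subtract 13 from 19: 6 remains
subtract 5 from 6: 1 remains
subtract 1 from 1: 0 remains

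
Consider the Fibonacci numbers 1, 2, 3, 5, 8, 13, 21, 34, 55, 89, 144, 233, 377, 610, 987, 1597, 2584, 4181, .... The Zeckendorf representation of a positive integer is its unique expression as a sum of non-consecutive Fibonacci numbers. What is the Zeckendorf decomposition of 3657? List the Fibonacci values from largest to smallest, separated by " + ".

take 2584 (≤ 3657); 3657 − 2584 = 1073
take 987 (≤ 1073); 1073 − 987 = 86
take 55 (≤ 86); 86 − 55 = 31
take 21 (≤ 31); 31 − 21 = 10
take 8 (≤ 10); 10 − 8 = 2
take 2 (≤ 2); 2 − 2 = 0
So 3657 = 2584 + 987 + 55 + 21 + 8 + 2, with no two terms consecutive in the sequence.

2584 + 987 + 55 + 21 + 8 + 2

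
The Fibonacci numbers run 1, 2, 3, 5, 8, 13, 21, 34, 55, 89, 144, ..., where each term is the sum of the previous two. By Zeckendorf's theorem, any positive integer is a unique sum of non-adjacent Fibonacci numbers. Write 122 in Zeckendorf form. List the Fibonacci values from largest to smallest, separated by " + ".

89 + 21 + 8 + 3 + 1

Greedily peel off the largest Fibonacci term at each step:
largest Fibonacci ≤ 122 is 89; 122 − 89 = 33
largest Fibonacci ≤ 33 is 21; 33 − 21 = 12
largest Fibonacci ≤ 12 is 8; 12 − 8 = 4
largest Fibonacci ≤ 4 is 3; 4 − 3 = 1
largest Fibonacci ≤ 1 is 1; 1 − 1 = 0
So 122 = 89 + 21 + 8 + 3 + 1, with no two terms consecutive in the sequence.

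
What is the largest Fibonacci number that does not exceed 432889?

317811 ≤ 432889 < 514229, so the largest Fibonacci number not exceeding 432889 is 317811.

317811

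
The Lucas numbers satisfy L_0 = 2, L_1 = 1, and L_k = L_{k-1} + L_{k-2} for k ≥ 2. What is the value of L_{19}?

Iterating the recurrence up to L_{13} = 521 and L_{12} = 322:
L_{14} = L_{13} + L_{12} = 521 + 322 = 843
L_{15} = L_{14} + L_{13} = 843 + 521 = 1364
L_{16} = L_{15} + L_{14} = 1364 + 843 = 2207
L_{17} = L_{16} + L_{15} = 2207 + 1364 = 3571
L_{18} = L_{17} + L_{16} = 3571 + 2207 = 5778
L_{19} = L_{18} + L_{17} = 5778 + 3571 = 9349

9349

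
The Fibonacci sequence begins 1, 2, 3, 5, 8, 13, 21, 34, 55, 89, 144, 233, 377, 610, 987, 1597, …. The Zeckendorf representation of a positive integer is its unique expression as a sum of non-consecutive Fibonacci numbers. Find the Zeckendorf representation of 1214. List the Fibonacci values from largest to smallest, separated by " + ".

Greedy algorithm:
take 987 (≤ 1214); 1214 − 987 = 227
take 144 (≤ 227); 227 − 144 = 83
take 55 (≤ 83); 83 − 55 = 28
take 21 (≤ 28); 28 − 21 = 7
take 5 (≤ 7); 7 − 5 = 2
take 2 (≤ 2); 2 − 2 = 0
So 1214 = 987 + 144 + 55 + 21 + 5 + 2, with no two terms consecutive in the sequence.

987 + 144 + 55 + 21 + 5 + 2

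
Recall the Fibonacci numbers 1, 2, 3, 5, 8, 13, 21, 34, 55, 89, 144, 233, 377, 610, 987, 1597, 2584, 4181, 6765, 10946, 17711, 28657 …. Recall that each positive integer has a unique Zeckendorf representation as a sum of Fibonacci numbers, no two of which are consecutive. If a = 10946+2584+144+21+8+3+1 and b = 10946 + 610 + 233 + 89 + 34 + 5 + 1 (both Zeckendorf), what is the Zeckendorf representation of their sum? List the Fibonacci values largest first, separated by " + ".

The two numbers are 13707 and 11918, so their sum is 25625.
largest Fibonacci ≤ 25625 is 17711; 25625 − 17711 = 7914
largest Fibonacci ≤ 7914 is 6765; 7914 − 6765 = 1149
largest Fibonacci ≤ 1149 is 987; 1149 − 987 = 162
largest Fibonacci ≤ 162 is 144; 162 − 144 = 18
largest Fibonacci ≤ 18 is 13; 18 − 13 = 5
largest Fibonacci ≤ 5 is 5; 5 − 5 = 0

17711 + 6765 + 987 + 144 + 13 + 5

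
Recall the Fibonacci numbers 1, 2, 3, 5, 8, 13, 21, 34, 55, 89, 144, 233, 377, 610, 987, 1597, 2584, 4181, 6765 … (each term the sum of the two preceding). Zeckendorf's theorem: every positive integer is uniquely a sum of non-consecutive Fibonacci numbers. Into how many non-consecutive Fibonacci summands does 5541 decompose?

5541 − 4181 = 1360
1360 − 987 = 373
373 − 233 = 140
140 − 89 = 51
51 − 34 = 17
17 − 13 = 4
4 − 3 = 1
1 − 1 = 0
5541 = 4181 + 987 + 233 + 89 + 34 + 13 + 3 + 1, which has 8 terms.

8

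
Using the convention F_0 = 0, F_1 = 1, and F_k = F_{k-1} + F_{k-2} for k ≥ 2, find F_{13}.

Iterating the recurrence up to F_{9} = 34 and F_{8} = 21:
F_{10} = F_{9} + F_{8} = 34 + 21 = 55
F_{11} = F_{10} + F_{9} = 55 + 34 = 89
F_{12} = F_{11} + F_{10} = 89 + 55 = 144
F_{13} = F_{12} + F_{11} = 144 + 89 = 233

233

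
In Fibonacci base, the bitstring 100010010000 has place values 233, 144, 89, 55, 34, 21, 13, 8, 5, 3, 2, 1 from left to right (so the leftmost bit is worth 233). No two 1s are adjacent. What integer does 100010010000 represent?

275

Summing the place values of the 1 bits: 233 + 34 + 8 = 275.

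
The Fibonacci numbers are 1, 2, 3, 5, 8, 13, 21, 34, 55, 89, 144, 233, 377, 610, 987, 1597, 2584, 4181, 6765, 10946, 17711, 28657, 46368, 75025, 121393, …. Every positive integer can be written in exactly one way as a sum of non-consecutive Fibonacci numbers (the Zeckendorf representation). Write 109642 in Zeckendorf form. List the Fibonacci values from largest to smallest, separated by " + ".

109642 − 75025 = 34617
34617 − 28657 = 5960
5960 − 4181 = 1779
1779 − 1597 = 182
182 − 144 = 38
38 − 34 = 4
4 − 3 = 1
1 − 1 = 0
So 109642 = 75025 + 28657 + 4181 + 1597 + 144 + 34 + 3 + 1, with no two terms consecutive in the sequence.

75025 + 28657 + 4181 + 1597 + 144 + 34 + 3 + 1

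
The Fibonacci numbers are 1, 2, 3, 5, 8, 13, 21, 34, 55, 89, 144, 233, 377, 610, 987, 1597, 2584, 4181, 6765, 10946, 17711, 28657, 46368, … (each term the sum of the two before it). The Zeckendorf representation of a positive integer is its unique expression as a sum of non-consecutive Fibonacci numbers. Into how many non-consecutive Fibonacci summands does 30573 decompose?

7

subtract 28657 from 30573: 1916 remains
subtract 1597 from 1916: 319 remains
subtract 233 from 319: 86 remains
subtract 55 from 86: 31 remains
subtract 21 from 31: 10 remains
subtract 8 from 10: 2 remains
subtract 2 from 2: 0 remains
30573 = 28657 + 1597 + 233 + 55 + 21 + 8 + 2, which has 7 terms.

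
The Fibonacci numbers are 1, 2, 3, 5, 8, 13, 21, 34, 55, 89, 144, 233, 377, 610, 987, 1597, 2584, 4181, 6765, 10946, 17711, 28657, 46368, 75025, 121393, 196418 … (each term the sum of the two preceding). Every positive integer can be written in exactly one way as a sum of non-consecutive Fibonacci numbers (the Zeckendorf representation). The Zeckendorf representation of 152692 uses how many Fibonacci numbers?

5

subtract 121393 from 152692: 31299 remains
subtract 28657 from 31299: 2642 remains
subtract 2584 from 2642: 58 remains
subtract 55 from 58: 3 remains
subtract 3 from 3: 0 remains
152692 = 121393 + 28657 + 2584 + 55 + 3, which has 5 terms.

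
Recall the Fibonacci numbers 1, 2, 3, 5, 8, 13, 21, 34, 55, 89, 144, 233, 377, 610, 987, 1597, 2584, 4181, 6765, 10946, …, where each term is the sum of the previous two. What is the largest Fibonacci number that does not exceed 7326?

6765

6765 ≤ 7326 < 10946, so the largest Fibonacci number not exceeding 7326 is 6765.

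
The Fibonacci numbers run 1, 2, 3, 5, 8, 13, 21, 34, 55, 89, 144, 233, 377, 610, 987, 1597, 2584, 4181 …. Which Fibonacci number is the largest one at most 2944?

2584 ≤ 2944 < 4181, so the largest Fibonacci number not exceeding 2944 is 2584.

2584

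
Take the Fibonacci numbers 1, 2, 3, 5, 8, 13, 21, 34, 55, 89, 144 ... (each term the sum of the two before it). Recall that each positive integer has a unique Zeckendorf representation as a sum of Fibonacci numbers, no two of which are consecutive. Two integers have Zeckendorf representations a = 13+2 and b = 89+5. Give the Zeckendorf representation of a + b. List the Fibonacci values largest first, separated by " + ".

89 + 13 + 5 + 2

The two numbers are 15 and 94, so their sum is 109.
Repeatedly subtract the largest Fibonacci number that fits:
89 ≤ 109 < 144, so take 89; remainder 20
13 ≤ 20 < 21, so take 13; remainder 7
5 ≤ 7 < 8, so take 5; remainder 2
2 ≤ 2 < 3, so take 2; remainder 0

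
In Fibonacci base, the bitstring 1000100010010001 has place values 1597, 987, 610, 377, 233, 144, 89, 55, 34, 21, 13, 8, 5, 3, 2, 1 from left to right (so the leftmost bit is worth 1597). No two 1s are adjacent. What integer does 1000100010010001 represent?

Summing the place values of the 1 bits: 1597 + 233 + 34 + 8 + 1 = 1873.

1873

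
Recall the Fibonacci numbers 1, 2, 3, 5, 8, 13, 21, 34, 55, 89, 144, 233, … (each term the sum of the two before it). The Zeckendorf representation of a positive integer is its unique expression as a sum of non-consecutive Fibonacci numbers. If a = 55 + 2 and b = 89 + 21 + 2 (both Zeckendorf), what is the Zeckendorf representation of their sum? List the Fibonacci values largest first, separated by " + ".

144 + 21 + 3 + 1

The two numbers are 57 and 112, so their sum is 169.
Greedy algorithm:
144 ≤ 169 < 233, so take 144; remainder 25
21 ≤ 25 < 34, so take 21; remainder 4
3 ≤ 4 < 5, so take 3; remainder 1
1 ≤ 1 < 2, so take 1; remainder 0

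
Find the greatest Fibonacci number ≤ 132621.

121393

121393 ≤ 132621 < 196418, so the largest Fibonacci number not exceeding 132621 is 121393.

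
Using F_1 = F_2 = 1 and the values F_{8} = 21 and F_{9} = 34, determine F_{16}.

By the doubling identity F_{2k} = F_k(2F_{k+1} − F_k): F_{16} = 21·(2·34 − 21) = 21·47 = 987.

987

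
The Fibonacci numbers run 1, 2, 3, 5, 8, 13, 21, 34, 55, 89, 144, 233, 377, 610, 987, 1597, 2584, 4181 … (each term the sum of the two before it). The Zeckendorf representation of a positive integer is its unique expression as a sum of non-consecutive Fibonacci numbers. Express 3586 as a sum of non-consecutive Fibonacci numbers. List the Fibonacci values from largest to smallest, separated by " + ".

2584 + 987 + 13 + 2

2584 ≤ 3586 < 4181, so take 2584; remainder 1002
987 ≤ 1002 < 1597, so take 987; remainder 15
13 ≤ 15 < 21, so take 13; remainder 2
2 ≤ 2 < 3, so take 2; remainder 0
So 3586 = 2584 + 987 + 13 + 2, with no two terms consecutive in the sequence.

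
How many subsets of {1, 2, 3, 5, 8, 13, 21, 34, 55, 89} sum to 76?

7

Each representation comes from the Zeckendorf form by replacing some F_k with F_{k−1} + F_{k−2} where possible.
76 = 55+21 = 55+13+8 = 55+13+5+3 = 34+21+13+8 = … (3 more), for 7 in all.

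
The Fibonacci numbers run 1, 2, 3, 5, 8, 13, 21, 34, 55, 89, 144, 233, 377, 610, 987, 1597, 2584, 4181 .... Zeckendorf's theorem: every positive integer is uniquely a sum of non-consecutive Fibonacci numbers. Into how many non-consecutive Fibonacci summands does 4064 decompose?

Greedily peel off the largest Fibonacci term at each step:
largest Fibonacci ≤ 4064 is 2584; 4064 − 2584 = 1480
largest Fibonacci ≤ 1480 is 987; 1480 − 987 = 493
largest Fibonacci ≤ 493 is 377; 493 − 377 = 116
largest Fibonacci ≤ 116 is 89; 116 − 89 = 27
largest Fibonacci ≤ 27 is 21; 27 − 21 = 6
largest Fibonacci ≤ 6 is 5; 6 − 5 = 1
largest Fibonacci ≤ 1 is 1; 1 − 1 = 0
4064 = 2584 + 987 + 377 + 89 + 21 + 5 + 1, which has 7 terms.

7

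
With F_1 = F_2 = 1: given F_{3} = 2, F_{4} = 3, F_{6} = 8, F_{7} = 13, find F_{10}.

By the addition formula F_{m+n} = F_m F_{n+1} + F_{m−1} F_n with m=4, n=6: F_{10} = 3·13 + 2·8 = 39 + 16 = 55.

55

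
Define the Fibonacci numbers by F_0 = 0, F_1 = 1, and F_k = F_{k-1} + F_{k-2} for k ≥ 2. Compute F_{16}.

987

Iterating the recurrence up to F_{10} = 55 and F_{9} = 34:
F_{11} = F_{10} + F_{9} = 55 + 34 = 89
F_{12} = F_{11} + F_{10} = 89 + 55 = 144
F_{13} = F_{12} + F_{11} = 144 + 89 = 233
F_{14} = F_{13} + F_{12} = 233 + 144 = 377
F_{15} = F_{14} + F_{13} = 377 + 233 = 610
F_{16} = F_{15} + F_{14} = 610 + 377 = 987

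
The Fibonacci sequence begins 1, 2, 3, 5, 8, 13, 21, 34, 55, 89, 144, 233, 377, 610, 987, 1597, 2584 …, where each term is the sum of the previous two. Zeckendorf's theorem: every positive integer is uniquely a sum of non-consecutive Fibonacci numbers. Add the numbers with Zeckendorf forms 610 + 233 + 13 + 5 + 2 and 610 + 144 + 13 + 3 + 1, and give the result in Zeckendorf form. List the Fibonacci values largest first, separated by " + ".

1597 + 34 + 3

The two numbers are 863 and 771, so their sum is 1634.
Greedily peel off the largest Fibonacci term at each step:
take 1597 (≤ 1634); 1634 − 1597 = 37
take 34 (≤ 37); 37 − 34 = 3
take 3 (≤ 3); 3 − 3 = 0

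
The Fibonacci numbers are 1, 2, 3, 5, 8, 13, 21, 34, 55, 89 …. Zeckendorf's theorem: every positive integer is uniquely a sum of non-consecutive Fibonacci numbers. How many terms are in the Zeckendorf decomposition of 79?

Repeatedly subtract the largest Fibonacci number that fits:
largest Fibonacci ≤ 79 is 55; 79 − 55 = 24
largest Fibonacci ≤ 24 is 21; 24 − 21 = 3
largest Fibonacci ≤ 3 is 3; 3 − 3 = 0
79 = 55 + 21 + 3, which has 3 terms.

3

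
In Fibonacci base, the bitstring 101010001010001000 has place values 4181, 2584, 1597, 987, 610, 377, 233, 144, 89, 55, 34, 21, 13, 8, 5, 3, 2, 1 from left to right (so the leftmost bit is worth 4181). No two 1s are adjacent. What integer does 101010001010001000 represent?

6516

Summing the place values of the 1 bits: 4181 + 1597 + 610 + 89 + 34 + 5 = 6516.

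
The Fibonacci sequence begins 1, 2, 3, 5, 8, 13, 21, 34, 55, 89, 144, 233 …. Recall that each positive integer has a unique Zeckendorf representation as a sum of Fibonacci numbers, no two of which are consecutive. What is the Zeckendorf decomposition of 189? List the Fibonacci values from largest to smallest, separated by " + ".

144 + 34 + 8 + 3

Greedily peel off the largest Fibonacci term at each step:
189 − 144 = 45
45 − 34 = 11
11 − 8 = 3
3 − 3 = 0
So 189 = 144 + 34 + 8 + 3, with no two terms consecutive in the sequence.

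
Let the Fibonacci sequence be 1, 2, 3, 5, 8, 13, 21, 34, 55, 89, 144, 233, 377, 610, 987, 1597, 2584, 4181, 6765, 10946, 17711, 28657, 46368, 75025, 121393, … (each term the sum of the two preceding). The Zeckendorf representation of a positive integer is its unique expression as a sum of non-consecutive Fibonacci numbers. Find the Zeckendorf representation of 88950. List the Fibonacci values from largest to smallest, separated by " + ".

75025 + 10946 + 2584 + 377 + 13 + 5

88950 − 75025 = 13925
13925 − 10946 = 2979
2979 − 2584 = 395
395 − 377 = 18
18 − 13 = 5
5 − 5 = 0
So 88950 = 75025 + 10946 + 2584 + 377 + 13 + 5, with no two terms consecutive in the sequence.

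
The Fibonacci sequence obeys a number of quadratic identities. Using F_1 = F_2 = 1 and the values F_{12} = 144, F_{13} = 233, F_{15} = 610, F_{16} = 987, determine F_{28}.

317811

By the addition formula F_{m+n} = F_m F_{n+1} + F_{m−1} F_n with m=13, n=15: F_{28} = 233·987 + 144·610 = 229971 + 87840 = 317811.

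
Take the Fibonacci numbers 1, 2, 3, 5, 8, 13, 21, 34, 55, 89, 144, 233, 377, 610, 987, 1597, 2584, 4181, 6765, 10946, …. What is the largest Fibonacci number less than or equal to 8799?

6765 ≤ 8799 < 10946, so the largest Fibonacci number not exceeding 8799 is 6765.

6765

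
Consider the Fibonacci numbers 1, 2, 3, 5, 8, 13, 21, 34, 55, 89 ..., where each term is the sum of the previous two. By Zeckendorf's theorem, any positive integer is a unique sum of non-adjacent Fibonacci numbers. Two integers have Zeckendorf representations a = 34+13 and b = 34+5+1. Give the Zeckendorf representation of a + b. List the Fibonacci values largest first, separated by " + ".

The two numbers are 47 and 40, so their sum is 87.
Repeatedly subtract the largest Fibonacci number that fits:
55 ≤ 87 < 89, so take 55; remainder 32
21 ≤ 32 < 34, so take 21; remainder 11
8 ≤ 11 < 13, so take 8; remainder 3
3 ≤ 3 < 5, so take 3; remainder 0

55 + 21 + 8 + 3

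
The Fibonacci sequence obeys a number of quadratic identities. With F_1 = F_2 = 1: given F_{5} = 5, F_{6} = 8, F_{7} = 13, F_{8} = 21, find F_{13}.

233

By the addition formula F_{m+n} = F_m F_{n+1} + F_{m−1} F_n with m=8, n=5: F_{13} = 21·8 + 13·5 = 168 + 65 = 233.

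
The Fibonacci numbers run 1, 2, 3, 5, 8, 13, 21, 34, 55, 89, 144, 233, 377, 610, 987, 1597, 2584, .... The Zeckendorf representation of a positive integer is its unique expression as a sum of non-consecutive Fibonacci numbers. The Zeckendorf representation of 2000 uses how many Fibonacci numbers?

Repeatedly subtract the largest Fibonacci number that fits:
take 1597 (≤ 2000); 2000 − 1597 = 403
take 377 (≤ 403); 403 − 377 = 26
take 21 (≤ 26); 26 − 21 = 5
take 5 (≤ 5); 5 − 5 = 0
2000 = 1597 + 377 + 21 + 5, which has 4 terms.

4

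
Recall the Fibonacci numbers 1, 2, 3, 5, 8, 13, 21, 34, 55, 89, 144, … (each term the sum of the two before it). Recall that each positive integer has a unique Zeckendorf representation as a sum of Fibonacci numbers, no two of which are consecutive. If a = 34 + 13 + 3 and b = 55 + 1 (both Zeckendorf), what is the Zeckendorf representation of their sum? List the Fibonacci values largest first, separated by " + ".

The two numbers are 50 and 56, so their sum is 106.
Repeatedly subtract the largest Fibonacci number that fits:
subtract 89 from 106: 17 remains
subtract 13 from 17: 4 remains
subtract 3 from 4: 1 remains
subtract 1 from 1: 0 remains

89 + 13 + 3 + 1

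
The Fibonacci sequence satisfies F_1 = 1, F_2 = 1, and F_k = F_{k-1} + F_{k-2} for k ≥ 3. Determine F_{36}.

14930352

Iterating the recurrence up to F_{32} = 2178309 and F_{31} = 1346269:
F_{33} = F_{32} + F_{31} = 2178309 + 1346269 = 3524578
F_{34} = F_{33} + F_{32} = 3524578 + 2178309 = 5702887
F_{35} = F_{34} + F_{33} = 5702887 + 3524578 = 9227465
F_{36} = F_{35} + F_{34} = 9227465 + 5702887 = 14930352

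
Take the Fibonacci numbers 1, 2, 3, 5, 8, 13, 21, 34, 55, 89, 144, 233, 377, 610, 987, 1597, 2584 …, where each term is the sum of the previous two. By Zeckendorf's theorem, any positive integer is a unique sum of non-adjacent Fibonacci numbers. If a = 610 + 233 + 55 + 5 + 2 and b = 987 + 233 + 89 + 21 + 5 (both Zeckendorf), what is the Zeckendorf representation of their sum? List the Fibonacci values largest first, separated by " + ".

1597 + 610 + 21 + 8 + 3 + 1

The two numbers are 905 and 1335, so their sum is 2240.
Repeatedly subtract the largest Fibonacci number that fits:
2240: greatest Fibonacci not exceeding it is 1597, leaving 643
643: greatest Fibonacci not exceeding it is 610, leaving 33
33: greatest Fibonacci not exceeding it is 21, leaving 12
12: greatest Fibonacci not exceeding it is 8, leaving 4
4: greatest Fibonacci not exceeding it is 3, leaving 1
1: greatest Fibonacci not exceeding it is 1, leaving 0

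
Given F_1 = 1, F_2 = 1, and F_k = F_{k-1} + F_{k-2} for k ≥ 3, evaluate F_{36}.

14930352

Iterating the recurrence up to F_{30} = 832040 and F_{29} = 514229:
F_{31} = F_{30} + F_{29} = 832040 + 514229 = 1346269
F_{32} = F_{31} + F_{30} = 1346269 + 832040 = 2178309
F_{33} = F_{32} + F_{31} = 2178309 + 1346269 = 3524578
F_{34} = F_{33} + F_{32} = 3524578 + 2178309 = 5702887
F_{35} = F_{34} + F_{33} = 5702887 + 3524578 = 9227465
F_{36} = F_{35} + F_{34} = 9227465 + 5702887 = 14930352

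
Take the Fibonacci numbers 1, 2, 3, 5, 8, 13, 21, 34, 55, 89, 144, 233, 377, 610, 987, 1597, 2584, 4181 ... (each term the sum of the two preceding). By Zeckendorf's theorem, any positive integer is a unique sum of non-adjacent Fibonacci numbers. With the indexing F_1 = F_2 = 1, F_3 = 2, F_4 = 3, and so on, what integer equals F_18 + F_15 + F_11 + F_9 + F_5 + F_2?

F_18 + F_15 + F_11 + F_9 + F_5 + F_2 = 2584 + 610 + 89 + 34 + 5 + 1 = 3323.

3323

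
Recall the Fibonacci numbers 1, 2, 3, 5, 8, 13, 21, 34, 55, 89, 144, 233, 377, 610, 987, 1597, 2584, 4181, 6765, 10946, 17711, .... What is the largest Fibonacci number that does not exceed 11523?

10946 ≤ 11523 < 17711, so the largest Fibonacci number not exceeding 11523 is 10946.

10946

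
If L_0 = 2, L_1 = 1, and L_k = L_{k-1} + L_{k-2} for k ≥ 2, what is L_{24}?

Iterating the recurrence up to L_{17} = 3571 and L_{16} = 2207:
L_{18} = L_{17} + L_{16} = 3571 + 2207 = 5778
L_{19} = L_{18} + L_{17} = 5778 + 3571 = 9349
L_{20} = L_{19} + L_{18} = 9349 + 5778 = 15127
L_{21} = L_{20} + L_{19} = 15127 + 9349 = 24476
L_{22} = L_{21} + L_{20} = 24476 + 15127 = 39603
L_{23} = L_{22} + L_{21} = 39603 + 24476 = 64079
L_{24} = L_{23} + L_{22} = 64079 + 39603 = 103682

103682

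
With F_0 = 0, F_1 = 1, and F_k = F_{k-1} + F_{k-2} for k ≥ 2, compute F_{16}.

Iterating the recurrence up to F_{8} = 21 and F_{7} = 13:
F_{9} = F_{8} + F_{7} = 21 + 13 = 34
F_{10} = F_{9} + F_{8} = 34 + 21 = 55
F_{11} = F_{10} + F_{9} = 55 + 34 = 89
F_{12} = F_{11} + F_{10} = 89 + 55 = 144
F_{13} = F_{12} + F_{11} = 144 + 89 = 233
F_{14} = F_{13} + F_{12} = 233 + 144 = 377
F_{15} = F_{14} + F_{13} = 377 + 233 = 610
F_{16} = F_{15} + F_{14} = 610 + 377 = 987

987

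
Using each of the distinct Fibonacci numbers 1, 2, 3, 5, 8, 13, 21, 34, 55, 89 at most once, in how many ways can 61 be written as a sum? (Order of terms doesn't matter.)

6

61 = 55+5+1 = 55+3+2+1 = 34+21+5+1 = 34+21+3+2+1 = … (2 more), for 6 in all.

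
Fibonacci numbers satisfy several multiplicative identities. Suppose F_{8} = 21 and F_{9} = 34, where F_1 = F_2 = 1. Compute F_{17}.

By F_{2k+1} = F_k² + F_{k+1}²: F_{17} = 21² + 34² = 441 + 1156 = 1597.

1597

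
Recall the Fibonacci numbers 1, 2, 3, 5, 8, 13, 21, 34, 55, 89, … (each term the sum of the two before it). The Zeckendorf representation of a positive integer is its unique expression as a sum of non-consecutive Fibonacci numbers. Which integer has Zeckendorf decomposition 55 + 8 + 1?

64

55 + 8 + 1 = 64.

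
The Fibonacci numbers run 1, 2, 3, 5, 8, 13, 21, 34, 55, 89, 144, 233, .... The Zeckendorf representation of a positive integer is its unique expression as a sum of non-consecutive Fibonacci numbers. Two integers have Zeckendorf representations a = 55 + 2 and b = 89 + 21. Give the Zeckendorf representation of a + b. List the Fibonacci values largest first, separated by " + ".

144 + 21 + 2

The two numbers are 57 and 110, so their sum is 167.
largest Fibonacci ≤ 167 is 144; 167 − 144 = 23
largest Fibonacci ≤ 23 is 21; 23 − 21 = 2
largest Fibonacci ≤ 2 is 2; 2 − 2 = 0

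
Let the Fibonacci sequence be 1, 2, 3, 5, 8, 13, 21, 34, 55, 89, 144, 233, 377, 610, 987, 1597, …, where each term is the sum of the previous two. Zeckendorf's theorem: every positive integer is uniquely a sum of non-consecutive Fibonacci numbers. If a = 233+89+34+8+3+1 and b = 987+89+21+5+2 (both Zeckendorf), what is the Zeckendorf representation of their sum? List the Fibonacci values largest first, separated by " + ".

987 + 377 + 89 + 13 + 5 + 1

The two numbers are 368 and 1104, so their sum is 1472.
Greedily peel off the largest Fibonacci term at each step:
subtract 987 from 1472: 485 remains
subtract 377 from 485: 108 remains
subtract 89 from 108: 19 remains
subtract 13 from 19: 6 remains
subtract 5 from 6: 1 remains
subtract 1 from 1: 0 remains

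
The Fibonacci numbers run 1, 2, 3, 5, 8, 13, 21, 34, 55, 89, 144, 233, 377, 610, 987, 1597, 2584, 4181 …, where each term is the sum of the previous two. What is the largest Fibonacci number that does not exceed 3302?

2584 ≤ 3302 < 4181, so the largest Fibonacci number not exceeding 3302 is 2584.

2584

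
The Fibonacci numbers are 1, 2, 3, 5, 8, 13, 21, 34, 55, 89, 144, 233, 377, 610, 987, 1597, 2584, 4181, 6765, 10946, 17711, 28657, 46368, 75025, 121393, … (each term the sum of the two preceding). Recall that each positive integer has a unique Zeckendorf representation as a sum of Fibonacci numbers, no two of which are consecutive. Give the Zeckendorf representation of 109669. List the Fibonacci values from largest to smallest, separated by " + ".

109669 − 75025 = 34644
34644 − 28657 = 5987
5987 − 4181 = 1806
1806 − 1597 = 209
209 − 144 = 65
65 − 55 = 10
10 − 8 = 2
2 − 2 = 0
So 109669 = 75025 + 28657 + 4181 + 1597 + 144 + 55 + 8 + 2, with no two terms consecutive in the sequence.

75025 + 28657 + 4181 + 1597 + 144 + 55 + 8 + 2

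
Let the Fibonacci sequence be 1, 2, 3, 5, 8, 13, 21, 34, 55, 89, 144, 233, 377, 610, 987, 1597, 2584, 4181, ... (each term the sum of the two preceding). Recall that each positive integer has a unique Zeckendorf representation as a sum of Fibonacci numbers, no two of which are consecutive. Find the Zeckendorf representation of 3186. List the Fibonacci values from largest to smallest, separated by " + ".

2584 + 377 + 144 + 55 + 21 + 5

Repeatedly subtract the largest Fibonacci number that fits:
subtract 2584 from 3186: 602 remains
subtract 377 from 602: 225 remains
subtract 144 from 225: 81 remains
subtract 55 from 81: 26 remains
subtract 21 from 26: 5 remains
subtract 5 from 5: 0 remains
So 3186 = 2584 + 377 + 144 + 55 + 21 + 5, with no two terms consecutive in the sequence.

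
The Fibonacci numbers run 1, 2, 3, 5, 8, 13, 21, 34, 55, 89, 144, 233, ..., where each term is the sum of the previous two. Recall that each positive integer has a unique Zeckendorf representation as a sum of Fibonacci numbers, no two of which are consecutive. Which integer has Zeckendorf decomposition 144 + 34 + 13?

144 + 34 + 13 = 191.

191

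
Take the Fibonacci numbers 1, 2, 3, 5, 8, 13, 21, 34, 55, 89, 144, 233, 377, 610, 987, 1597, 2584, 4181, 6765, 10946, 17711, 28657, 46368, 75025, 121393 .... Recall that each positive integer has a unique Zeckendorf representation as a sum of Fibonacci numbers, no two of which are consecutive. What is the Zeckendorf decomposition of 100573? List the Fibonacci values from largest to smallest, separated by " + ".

75025 + 17711 + 6765 + 987 + 55 + 21 + 8 + 1

take 75025 (≤ 100573); 100573 − 75025 = 25548
take 17711 (≤ 25548); 25548 − 17711 = 7837
take 6765 (≤ 7837); 7837 − 6765 = 1072
take 987 (≤ 1072); 1072 − 987 = 85
take 55 (≤ 85); 85 − 55 = 30
take 21 (≤ 30); 30 − 21 = 9
take 8 (≤ 9); 9 − 8 = 1
take 1 (≤ 1); 1 − 1 = 0
So 100573 = 75025 + 17711 + 6765 + 987 + 55 + 21 + 8 + 1, with no two terms consecutive in the sequence.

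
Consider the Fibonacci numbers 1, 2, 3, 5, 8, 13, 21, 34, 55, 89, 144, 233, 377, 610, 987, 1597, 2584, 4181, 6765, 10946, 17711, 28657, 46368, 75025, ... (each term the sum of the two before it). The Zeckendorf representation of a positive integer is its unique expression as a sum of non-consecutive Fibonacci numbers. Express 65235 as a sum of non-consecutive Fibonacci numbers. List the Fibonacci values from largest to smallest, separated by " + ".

46368 + 17711 + 987 + 144 + 21 + 3 + 1

Repeatedly subtract the largest Fibonacci number that fits:
65235: greatest Fibonacci not exceeding it is 46368, leaving 18867
18867: greatest Fibonacci not exceeding it is 17711, leaving 1156
1156: greatest Fibonacci not exceeding it is 987, leaving 169
169: greatest Fibonacci not exceeding it is 144, leaving 25
25: greatest Fibonacci not exceeding it is 21, leaving 4
4: greatest Fibonacci not exceeding it is 3, leaving 1
1: greatest Fibonacci not exceeding it is 1, leaving 0
So 65235 = 46368 + 17711 + 987 + 144 + 21 + 3 + 1, with no two terms consecutive in the sequence.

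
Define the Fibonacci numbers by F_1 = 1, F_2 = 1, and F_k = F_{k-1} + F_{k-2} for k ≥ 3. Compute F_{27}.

196418

Iterating the recurrence up to F_{20} = 6765 and F_{19} = 4181:
F_{21} = F_{20} + F_{19} = 6765 + 4181 = 10946
F_{22} = F_{21} + F_{20} = 10946 + 6765 = 17711
F_{23} = F_{22} + F_{21} = 17711 + 10946 = 28657
F_{24} = F_{23} + F_{22} = 28657 + 17711 = 46368
F_{25} = F_{24} + F_{23} = 46368 + 28657 = 75025
F_{26} = F_{25} + F_{24} = 75025 + 46368 = 121393
F_{27} = F_{26} + F_{25} = 121393 + 75025 = 196418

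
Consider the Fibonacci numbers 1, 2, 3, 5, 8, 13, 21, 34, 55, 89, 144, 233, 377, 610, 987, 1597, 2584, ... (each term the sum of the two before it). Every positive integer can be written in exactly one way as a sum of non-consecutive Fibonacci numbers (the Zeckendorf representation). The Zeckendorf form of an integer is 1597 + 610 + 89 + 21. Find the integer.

2317

1597 + 610 + 89 + 21 = 2317.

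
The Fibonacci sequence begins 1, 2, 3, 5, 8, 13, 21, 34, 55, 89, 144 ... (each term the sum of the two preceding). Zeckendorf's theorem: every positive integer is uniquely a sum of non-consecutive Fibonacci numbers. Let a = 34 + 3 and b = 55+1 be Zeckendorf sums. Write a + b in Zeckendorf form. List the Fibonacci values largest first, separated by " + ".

89 + 3 + 1

The two numbers are 37 and 56, so their sum is 93.
Greedy algorithm:
subtract 89 from 93: 4 remains
subtract 3 from 4: 1 remains
subtract 1 from 1: 0 remains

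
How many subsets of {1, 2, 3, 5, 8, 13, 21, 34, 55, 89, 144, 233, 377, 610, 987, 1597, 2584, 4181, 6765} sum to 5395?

Each representation comes from the Zeckendorf form by replacing some F_k with F_{k−1} + F_{k−2} where possible.
5395 = 4181+987+144+55+21+5+2 = 4181+987+144+55+13+8+5+2 = 4181+610+377+144+55+21+5+2 = 2584+1597+987+144+55+21+5+2 = … (14 more), for 18 in all.

18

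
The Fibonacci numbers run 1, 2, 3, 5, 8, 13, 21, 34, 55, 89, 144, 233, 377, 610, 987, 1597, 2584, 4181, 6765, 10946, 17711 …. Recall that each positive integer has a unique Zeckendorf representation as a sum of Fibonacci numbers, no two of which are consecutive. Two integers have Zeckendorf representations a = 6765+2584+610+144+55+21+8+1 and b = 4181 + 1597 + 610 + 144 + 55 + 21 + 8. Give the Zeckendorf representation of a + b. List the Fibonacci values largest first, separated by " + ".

The two numbers are 10188 and 6616, so their sum is 16804.
16804: greatest Fibonacci not exceeding it is 10946, leaving 5858
5858: greatest Fibonacci not exceeding it is 4181, leaving 1677
1677: greatest Fibonacci not exceeding it is 1597, leaving 80
80: greatest Fibonacci not exceeding it is 55, leaving 25
25: greatest Fibonacci not exceeding it is 21, leaving 4
4: greatest Fibonacci not exceeding it is 3, leaving 1
1: greatest Fibonacci not exceeding it is 1, leaving 0

10946 + 4181 + 1597 + 55 + 21 + 3 + 1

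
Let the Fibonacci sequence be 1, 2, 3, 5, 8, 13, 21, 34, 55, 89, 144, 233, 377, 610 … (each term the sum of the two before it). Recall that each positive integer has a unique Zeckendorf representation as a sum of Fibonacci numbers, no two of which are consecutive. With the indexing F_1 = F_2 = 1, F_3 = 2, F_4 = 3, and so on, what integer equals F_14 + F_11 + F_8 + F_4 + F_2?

F_14 + F_11 + F_8 + F_4 + F_2 = 377 + 89 + 21 + 3 + 1 = 491.

491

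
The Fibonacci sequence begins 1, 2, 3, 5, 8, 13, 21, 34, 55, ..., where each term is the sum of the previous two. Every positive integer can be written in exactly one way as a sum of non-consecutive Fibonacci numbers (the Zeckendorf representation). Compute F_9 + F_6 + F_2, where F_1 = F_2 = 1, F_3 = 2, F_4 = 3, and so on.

F_9 + F_6 + F_2 = 34 + 8 + 1 = 43.

43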